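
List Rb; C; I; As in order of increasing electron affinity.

Rb, As, C, I

Electron affinity generally becomes more exothermic across a period toward the halogens and less exothermic down a group.
Here both period and group differ, so the two effects have to be weighed against each other.
As > Rb: relative to Rb, both the across-period and down-group shifts push As's electron affinity up.
C > As: the two effects oppose for this pair; the down-group effect wins (122 vs 78 kJ/mol).
I > C: the two effects oppose for this pair; the across-period effect wins (295 vs 122 kJ/mol).
Tabulated electron affinity (kJ/mol): C 122, As 78, Rb 47, I 295.
So from lowest to highest: Rb < As < C < I.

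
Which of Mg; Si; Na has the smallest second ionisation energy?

Consider each +1 ion: Mg⁺ still has 1 valence electron; Si⁺ still has 3 valence electrons; Na⁺ is the bare [Ne] core.
Breaking into a closed-shell core is much more expensive than removing a leftover valence electron — Na has the largest IE_2 here.
Valence configurations: Mg⁺ [Ne]3s¹, Si⁺ [Ne]3s²3p¹.
Tabulated IE_2 (kJ/mol): Mg 1451, Si 1577, Na 4562.
Hence IE_2: Mg < Si < Na.

Mg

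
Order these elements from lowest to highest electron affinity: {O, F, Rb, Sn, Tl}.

Tl < Rb < Sn < O < F

O is in period 2, group 16; F is in period 2, group 17; Rb is in period 5, group 1; Sn is in period 5, group 14; Tl is in period 6, group 13.
Electron affinity generally becomes more exothermic across a period toward the halogens and less exothermic down a group.
Neither a single period nor a single group — weigh both effects.
Rb > Tl: the two effects oppose for this pair; the down-group effect wins (47 vs 19 kJ/mol).
Sn > Rb: Sn lies to the right of Rb in period 5, so the across-period effect alone puts Sn higher.
O > Sn: both effects reinforce here, so O is clearly the higher of the two.
F > O: both are in period 2; the period trend gives F the larger value.
Tabulated electron affinity (kJ/mol): O 141, F 328, Rb 47, Sn 107, Tl 19.
So from lowest to highest: Tl < Rb < Sn < O < F.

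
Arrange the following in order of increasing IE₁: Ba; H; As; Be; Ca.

Ba < Ca < Be < As < H

H is in period 1, group 1; Be is in period 2, group 2; Ca is in period 4, group 2; As is in period 4, group 15; Ba is in period 6, group 2.
Removing the outermost electron gets harder across a period and easier down a group.
Neither a single period nor a single group — weigh both effects.
Ca > Ba: they share group 2; the group trend gives Ca the larger value.
Be > Ca: they share group 2; the group trend gives Be the larger value.
As > Be: the two effects oppose for this pair; the across-period effect wins (947 vs 900 kJ/mol).
H > As: the two effects oppose for this pair; the down-group effect wins (1312 vs 947 kJ/mol).
Approximate values (kJ/mol): H 1312, Be 900, Ca 590, As 947, Ba 503.
So from lowest to highest: Ba < Ca < Be < As < H.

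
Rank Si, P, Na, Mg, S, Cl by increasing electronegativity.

Na < Mg < Si < P < S < Cl

Na is in period 3, group 1; Mg is in period 3, group 2; Si is in period 3, group 14; P is in period 3, group 15; S is in period 3, group 16; Cl is in period 3, group 17.
Smaller atoms with higher effective nuclear charge are more electronegative.
All lie in period 3, so electronegativity increases left to right.
So from lowest to highest: Na < Mg < Si < P < S < Cl.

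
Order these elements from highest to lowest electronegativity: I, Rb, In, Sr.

Rb is in period 5, group 1; Sr is in period 5, group 2; In is in period 5, group 13; I is in period 5, group 17.
Smaller atoms with higher effective nuclear charge are more electronegative.
All lie in period 5, so electronegativity increases left to right.
So from highest to lowest: I > In > Sr > Rb.

I > In > Sr > Rb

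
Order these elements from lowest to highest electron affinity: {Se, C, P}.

C is in period 2, group 14; P is in period 3, group 15; Se is in period 4, group 16.
EA tends to increase across a period and decrease down a group, though the pattern is less regular than for IE or radius.
These sit on a diagonal, where the across-period and down-group effects partly cancel.
C > P: period and group pull opposite ways; the down-group shift dominates (122 vs 72 kJ/mol).
Se > C: the two effects oppose for this pair; the across-period effect wins (195 vs 122 kJ/mol).
For reference (kJ/mol): C 122, P 72, Se 195.
So from lowest to highest: P < C < Se.

P < C < Se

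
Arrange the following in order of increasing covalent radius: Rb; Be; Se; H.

H is in period 1, group 1; Be is in period 2, group 2; Se is in period 4, group 16; Rb is in period 5, group 1.
Atomic radius shrinks across a period as nuclear charge pulls the same shell inward, and grows down a group as new shells are added.
These span different periods and groups, so the two trends combine.
Be > H: the two effects oppose for this pair; the down-group effect wins (102 vs 32 pm).
Se > Be: the two effects oppose for this pair; the down-group effect wins (116 vs 102 pm).
Rb > Se: both effects reinforce here, so Rb is clearly the larger of the two.
For reference (pm): H 32, Be 102, Se 116, Rb 210.
So from smallest to largest: H < Be < Se < Rb.

H < Be < Se < Rb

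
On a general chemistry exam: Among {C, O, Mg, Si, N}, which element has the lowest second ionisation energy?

Mg

Consider each +1 ion: C⁺ still has 3 valence electrons; O⁺ still has 5 valence electrons; Mg⁺ still has 1 valence electron; Si⁺ still has 3 valence electrons; N⁺ still has 4 valence electrons.
All are still removing valence electrons, so compare the +1 ions as you would atoms: IE_2 generally rises across a period (higher Z_eff) and falls down a group (larger shell), subject to the usual subshell exceptions.
Valence configurations: C⁺ [He]2s²2p¹, O⁺ [He]2s²2p³, Mg⁺ [Ne]3s¹, Si⁺ [Ne]3s²3p¹, N⁺ [He]2s²2p².
Tabulated IE_2 (kJ/mol): C 2353, O 3388, Mg 1451, Si 1577, N 2856.
Overall IE_2 order: Mg < Si < C < N < O.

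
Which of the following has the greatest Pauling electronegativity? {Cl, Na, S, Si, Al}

Na is in period 3, group 1; Al is in period 3, group 13; Si is in period 3, group 14; S is in period 3, group 16; Cl is in period 3, group 17.
Smaller atoms with higher effective nuclear charge are more electronegative.
All lie in period 3, so electronegativity increases left to right.
The greatest Pauling electronegativity among these belongs to Cl.

Cl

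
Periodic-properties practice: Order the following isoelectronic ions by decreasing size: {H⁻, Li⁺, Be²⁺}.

All of these have 2 electrons, so size is governed by nuclear charge alone: the more protons, the stronger the pull on the same electron cloud, and the smaller the ion.
Nuclear charges: Be²⁺ (Z=4), Li⁺ (Z=3), H⁻ (Z=1).
Largest to smallest: H⁻ > Li⁺ > Be²⁺.

H⁻, Li⁺, Be²⁺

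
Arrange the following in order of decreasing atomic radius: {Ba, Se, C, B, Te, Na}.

Ba > Na > Te > Se > B > C

B is in period 2, group 13; C is in period 2, group 14; Na is in period 3, group 1; Se is in period 4, group 16; Te is in period 5, group 16; Ba is in period 6, group 2.
Moving right in a period, electrons are added to the same shell under a stronger nuclear pull, so atoms get smaller; moving down, a new shell is opened and atoms get larger.
These span different periods and groups, so the two trends combine.
B > C: both are in period 2; the period trend gives B the larger value.
Se > B: period and group pull opposite ways; the down-group shift dominates (116 vs 85 pm).
Te > Se: they share group 16; the group trend gives Te the larger value.
Na > Te: period and group pull opposite ways; the across-period shift dominates (155 vs 136 pm).
Ba > Na: period and group pull opposite ways; the down-group shift dominates (196 vs 155 pm).
Tabulated atomic radius (pm): B 85, C 75, Na 155, Se 116, Te 136, Ba 196.
So from largest to smallest: Ba > Na > Te > Se > B > C.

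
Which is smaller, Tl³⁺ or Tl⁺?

Tl³⁺

Both ions have Z = 81 protons, but Tl³⁺ has lost more electrons, so its remaining electrons feel a larger effective nuclear charge per electron and are pulled in more tightly.
Higher positive charge → smaller ion, so Tl⁺ > Tl³⁺.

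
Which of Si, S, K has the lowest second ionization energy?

Consider each +1 ion: Si⁺ still has 3 valence electrons; S⁺ still has 5 valence electrons; K⁺ is the bare [Ar] core.
Core electrons are held far more tightly than valence electrons, so K tops the IE_2 order.
Valence configurations: Si⁺ [Ne]3s²3p¹, S⁺ [Ne]3s²3p³.
The numbers (kJ/mol): Si 1577, S 2252, K 3052.
Putting it together, IE_2: Si < S < K.

Si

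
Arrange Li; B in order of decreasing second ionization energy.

Li > B

The second ionization energy removes an electron from the +1 ion. For each element: Li⁺ is the bare [He] core; B⁺ still has 2 valence electrons.
Breaking into a closed-shell core is much more expensive than removing a leftover valence electron — Li has the largest IE_2 here.
The numbers (kJ/mol): Li 7298, B 2427.
So the second ionization energies run B < Li.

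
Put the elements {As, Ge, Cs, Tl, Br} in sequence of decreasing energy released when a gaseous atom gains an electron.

Br > Ge > As > Cs > Tl

Ge is in period 4, group 14; As is in period 4, group 15; Br is in period 4, group 17; Cs is in period 6, group 1; Tl is in period 6, group 13.
Electron affinity generally becomes more exothermic across a period toward the halogens and less exothermic down a group.
Here both period and group differ, so the two effects have to be weighed against each other.
Cs > Tl: this pair runs against the simple trend — see the exception note.
As > Cs: both effects reinforce here, so As is clearly the higher of the two.
Ge > As: this pair runs against the simple trend — see the exception note.
Br > Ge: both are in period 4; the period trend gives Br the larger value.
Note the exception: Cs has a higher electron affinity than Tl, contrary to the simple trend — Tl's ns²np¹ configuration gives only a small electron affinity — the sparsely filled np subshell binds an added electron weakly.
Note the exception: Ge has a higher electron affinity than As, contrary to the simple trend — adding an electron to As's half-filled 4p³ is unfavourable, so Ge (4p²) has the more exothermic EA.
For reference (kJ/mol): Ge 119, As 78, Br 325, Cs 46, Tl 19.
So from highest to lowest: Br > Ge > As > Cs > Tl.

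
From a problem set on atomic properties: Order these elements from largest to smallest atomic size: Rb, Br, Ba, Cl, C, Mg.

C is in period 2, group 14; Mg is in period 3, group 2; Cl is in period 3, group 17; Br is in period 4, group 17; Rb is in period 5, group 1; Ba is in period 6, group 2.
Moving right in a period, electrons are added to the same shell under a stronger nuclear pull, so atoms get smaller; moving down, a new shell is opened and atoms get larger.
These span different periods and groups, so the two trends combine.
Cl > C: the two effects oppose for this pair; the down-group effect wins (99 vs 75 pm).
Br > Cl: they share group 17; the group trend gives Br the larger value.
Mg > Br: period and group pull opposite ways; the across-period shift dominates (139 vs 114 pm).
Ba > Mg: Ba sits below Mg in group 2, so the down-group effect alone puts Ba larger.
Rb > Ba: period and group pull opposite ways; the across-period shift dominates (210 vs 196 pm).
Approximate values (pm): C 75, Mg 139, Cl 99, Br 114, Rb 210, Ba 196.
So from largest to smallest: Rb > Ba > Mg > Br > Cl > C.

Rb > Ba > Mg > Br > Cl > C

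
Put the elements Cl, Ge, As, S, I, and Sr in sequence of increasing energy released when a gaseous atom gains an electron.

S is in period 3, group 16; Cl is in period 3, group 17; Ge is in period 4, group 14; As is in period 4, group 15; Sr is in period 5, group 2; I is in period 5, group 17.
Adding an electron releases more energy for atoms nearer the top right (short of the noble gases).
Neither a single period nor a single group — weigh both effects.
As > Sr: both effects reinforce here, so As is clearly the higher of the two.
Ge > As: this pair runs against the simple trend — see the exception note.
S > Ge: both effects reinforce here, so S is clearly the higher of the two.
I > S: the two effects oppose for this pair; the across-period effect wins (295 vs 200 kJ/mol).
Cl > I: they share group 17; the group trend gives Cl the larger value.
Note the exception: Ge has a higher electron affinity than As, contrary to the simple trend — adding an electron to As's half-filled 4p³ is unfavourable, so Ge (4p²) has the more exothermic EA.
Tabulated electron affinity (kJ/mol): S 200, Cl 349, Ge 119, As 78, Sr 5, I 295.
So from lowest to highest: Sr < As < Ge < S < I < Cl.

Sr, As, Ge, S, I, Cl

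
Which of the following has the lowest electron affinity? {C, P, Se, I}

P

C is in period 2, group 14; P is in period 3, group 15; Se is in period 4, group 16; I is in period 5, group 17.
Adding an electron releases more energy for atoms nearer the top right (short of the noble gases).
These sit on a diagonal, where the across-period and down-group effects partly cancel.
C > P: period and group pull opposite ways; the down-group shift dominates (122 vs 72 kJ/mol).
Se > C: the two effects oppose for this pair; the across-period effect wins (195 vs 122 kJ/mol).
I > Se: period and group pull opposite ways; the across-period shift dominates (295 vs 195 kJ/mol).
Tabulated electron affinity (kJ/mol): C 122, P 72, Se 195, I 295.
The lowest electron affinity among these belongs to P.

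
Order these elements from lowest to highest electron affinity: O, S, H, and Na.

Na, H, O, S

EA tends to increase across a period and decrease down a group, though the pattern is less regular than for IE or radius.
Here both period and group differ, so the two effects have to be weighed against each other.
H > Na: H sits above Na in group 1, so the down-group effect alone puts H higher.
O > H: period and group pull opposite ways; the across-period shift dominates (141 vs 73 kJ/mol).
S > O: this pair runs against the simple trend — see the exception note.
Note the exception: S has a higher electron affinity than O, contrary to the simple trend — the compact 2p subshell of O repels the added electron more than S's larger 3p does.
Approximate values (kJ/mol): H 73, O 141, Na 53, S 200.
So from lowest to highest: Na < H < O < S.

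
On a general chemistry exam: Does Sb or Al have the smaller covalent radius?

Al

Radius decreases left→right (rising Z_eff, same n) and increases top→bottom (higher n).
Neither a single period nor a single group — weigh both effects.
Sb > Al: period and group pull opposite ways; the down-group shift dominates (140 vs 126 pm).
Tabulated atomic radius (pm): Al 126, Sb 140.
So Al has the smaller covalent radius (Al < Sb).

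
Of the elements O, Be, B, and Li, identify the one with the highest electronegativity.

O

Li is in period 2, group 1; Be is in period 2, group 2; B is in period 2, group 13; O is in period 2, group 16.
Atoms toward the upper right of the periodic table pull bonding electrons most strongly.
All lie in period 2, so electronegativity increases left to right.
The highest electronegativity among these belongs to O.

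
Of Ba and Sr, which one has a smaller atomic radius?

Moving right in a period, electrons are added to the same shell under a stronger nuclear pull, so atoms get smaller; moving down, a new shell is opened and atoms get larger.
All are in group 2, so atomic radius increases down the group.
So Sr has the smaller atomic radius (Sr < Ba).

Sr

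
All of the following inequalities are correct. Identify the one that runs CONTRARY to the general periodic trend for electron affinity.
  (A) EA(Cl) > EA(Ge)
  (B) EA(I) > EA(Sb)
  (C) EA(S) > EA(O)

The general trend: electron affinity increases across a period and decreases down a group.
(A) Cl (period 3, group 17) vs Ge (period 4, group 14): the stated order agrees with the simple trend.
(B) I (period 5, group 17) vs Sb (period 5, group 15): the stated order agrees with the simple trend.
(C) S (period 3, group 16) vs O (period 2, group 16): the stated order contradicts the simple trend.
The exception is (C): the compact 2p subshell of O repels the added electron more than S's larger 3p does.

(C)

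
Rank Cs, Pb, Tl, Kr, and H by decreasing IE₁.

Kr > H > Pb > Tl > Cs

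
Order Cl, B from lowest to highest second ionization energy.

Consider each +1 ion: Cl⁺ still has 6 valence electrons; B⁺ still has 2 valence electrons.
All are still removing valence electrons, so compare the +1 ions as you would atoms: IE_2 generally rises across a period (higher Z_eff) and falls down a group (larger shell), subject to the usual subshell exceptions.
Valence configurations: Cl⁺ [Ne]3s²3p⁴, B⁺ [He]2s².
Tabulated IE_2 (kJ/mol): Cl 2298, B 2427.
Putting it together, IE_2: Cl < B.

Cl, B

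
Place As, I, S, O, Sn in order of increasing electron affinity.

O is in period 2, group 16; S is in period 3, group 16; As is in period 4, group 15; Sn is in period 5, group 14; I is in period 5, group 17.
Atoms with high Z_eff and room in the valence shell (especially the halogens) have the most exothermic electron affinities.
These span different periods and groups, so the two trends combine.
Sn > As: this pair runs against the simple trend — see the exception note.
O > Sn: both effects reinforce here, so O is clearly the higher of the two.
S > O: this pair runs against the simple trend — see the exception note.
I > S: period and group pull opposite ways; the across-period shift dominates (295 vs 200 kJ/mol).
Note the exception: Sn has a higher electron affinity than As, contrary to the simple trend — adding an electron to As's half-filled np³ subshell costs electron-pairing energy.
Note the exception: S has a higher electron affinity than O, contrary to the simple trend — the compact 2p subshell of O repels the added electron more than S's larger 3p does.
For reference (kJ/mol): O 141, S 200, As 78, Sn 107, I 295.
So from lowest to highest: As < Sn < O < S < I.

As, Sn, O, S, I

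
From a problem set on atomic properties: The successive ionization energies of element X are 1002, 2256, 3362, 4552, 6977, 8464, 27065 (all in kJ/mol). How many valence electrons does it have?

Look for the largest jump between consecutive ionization energies: IE7/IE6 ≈ 3.2, far larger than any earlier ratio.
That jump marks the point where a core electron is being removed. So the atom has 6 valence electrons.

6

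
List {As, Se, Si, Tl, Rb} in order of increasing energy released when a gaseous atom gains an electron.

Adding an electron releases more energy for atoms nearer the top right (short of the noble gases).
Here both period and group differ, so the two effects have to be weighed against each other.
Rb > Tl: the two effects oppose for this pair; the down-group effect wins (47 vs 19 kJ/mol).
As > Rb: both effects reinforce here, so As is clearly the higher of the two.
Si > As: period and group pull opposite ways; the down-group shift dominates (134 vs 78 kJ/mol).
Se > Si: period and group pull opposite ways; the across-period shift dominates (195 vs 134 kJ/mol).
For reference (kJ/mol): Si 134, As 78, Se 195, Rb 47, Tl 19.
So from lowest to highest: Tl < Rb < As < Si < Se.

Tl < Rb < As < Si < Se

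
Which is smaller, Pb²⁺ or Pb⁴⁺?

Both ions have Z = 82 protons, but Pb⁴⁺ has lost more electrons, so its remaining electrons feel a larger effective nuclear charge per electron and are pulled in more tightly.
Higher positive charge → smaller ion, so Pb²⁺ > Pb⁴⁺.

Pb⁴⁺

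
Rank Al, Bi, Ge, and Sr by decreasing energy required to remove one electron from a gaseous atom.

Ge, Bi, Al, Sr

Al is in period 3, group 13; Ge is in period 4, group 14; Sr is in period 5, group 2; Bi is in period 6, group 15.
Removing the outermost electron gets harder across a period and easier down a group.
Neither a single period nor a single group — weigh both effects.
Al > Sr: relative to Sr, both the across-period and down-group shifts push Al's first ionization energy up.
Bi > Al: period and group pull opposite ways; the across-period shift dominates (703 vs 578 kJ/mol).
Ge > Bi: the two effects oppose for this pair; the down-group effect wins (762 vs 703 kJ/mol).
Tabulated first ionization energy (kJ/mol): Al 578, Ge 762, Sr 550, Bi 703.
So from highest to lowest: Ge > Bi > Al > Sr.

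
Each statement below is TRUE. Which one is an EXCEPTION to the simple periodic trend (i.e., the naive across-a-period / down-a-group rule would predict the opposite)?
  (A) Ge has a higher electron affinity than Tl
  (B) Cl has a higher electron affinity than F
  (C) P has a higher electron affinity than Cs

(B)

The general trend: electron affinity increases across a period and decreases down a group.
(A) Ge (period 4, group 14) vs Tl (period 6, group 13): the stated order agrees with the simple trend.
(B) Cl (period 3, group 17) vs F (period 2, group 17): the stated order contradicts the simple trend.
(C) P (period 3, group 15) vs Cs (period 6, group 1): the stated order agrees with the simple trend.
The exception is (B): F's small 2p subshell makes the incoming electron feel strong e⁻–e⁻ repulsion, so Cl actually releases more energy on gaining an electron.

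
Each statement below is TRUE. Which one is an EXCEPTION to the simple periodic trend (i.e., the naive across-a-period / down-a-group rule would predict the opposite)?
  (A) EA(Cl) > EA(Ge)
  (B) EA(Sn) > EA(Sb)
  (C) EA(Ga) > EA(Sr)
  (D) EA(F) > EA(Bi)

(B)

The general trend: electron affinity increases across a period and decreases down a group.
(A) Cl (period 3, group 17) vs Ge (period 4, group 14): the stated order agrees with the simple trend.
(B) Sn (period 5, group 14) vs Sb (period 5, group 15): the stated order contradicts the simple trend.
(C) Ga (period 4, group 13) vs Sr (period 5, group 2): the stated order agrees with the simple trend.
(D) F (period 2, group 17) vs Bi (period 6, group 15): the stated order agrees with the simple trend.
The exception is (B): adding an electron to Sb's half-filled 5p³ is unfavourable, so Sn has the more exothermic EA.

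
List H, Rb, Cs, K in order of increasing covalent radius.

Across a period the added protons contract the valence shell; down a group each new principal shell makes the atom larger.
All are in group 1, so atomic radius increases down the group.
So from smallest to largest: H < K < Rb < Cs.

H, K, Rb, Cs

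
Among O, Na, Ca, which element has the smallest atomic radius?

O

O is in period 2, group 16; Na is in period 3, group 1; Ca is in period 4, group 2.
Moving right in a period, electrons are added to the same shell under a stronger nuclear pull, so atoms get smaller; moving down, a new shell is opened and atoms get larger.
Here both period and group differ, so the two effects have to be weighed against each other.
Na > O: both effects reinforce here, so Na is clearly the larger of the two.
Ca > Na: the two effects oppose for this pair; the down-group effect wins (171 vs 155 pm).
Approximate values (pm): O 63, Na 155, Ca 171.
The smallest atomic radius among these belongs to O.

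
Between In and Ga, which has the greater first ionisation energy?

Ga is in period 4, group 13; In is in period 5, group 13.
Across a period the outer electron is held more tightly (higher IE₁); down a group it sits in a higher shell, more shielded, and comes off more easily.
All are in group 13, so first ionization energy increases up the group.
So Ga has the greater first ionisation energy (Ga > In).

Ga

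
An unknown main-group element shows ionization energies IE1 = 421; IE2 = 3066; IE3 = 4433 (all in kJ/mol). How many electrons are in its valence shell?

1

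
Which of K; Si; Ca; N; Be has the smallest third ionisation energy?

IE_3 is the cost of taking one more electron from the +2 cation: K²⁺ is already 1 electron into the core; Si²⁺ still has 2 valence electrons; Ca²⁺ is the bare [Ar] core; N²⁺ still has 3 valence electrons; Be²⁺ is the bare [He] core.
Usually core removal costs more than valence removal, but here the competition is close: a tightly held n=2 valence electron can cost more to remove than an n=3 core electron, so the actual values have to decide it.
Valence configurations: Si²⁺ [Ne]3s², N²⁺ [He]2s²2p¹.
Approximate IE_3 values (kJ/mol): K 4420, Si 3232, Ca 4912, N 4578, Be 14849.
Putting it together, IE_3: Si < K < N < Ca < Be.

Si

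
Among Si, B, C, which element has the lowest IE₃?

Si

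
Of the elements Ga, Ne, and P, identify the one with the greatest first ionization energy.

First ionization energy rises across a period (greater Z_eff holds electrons more tightly) and falls down a group (valence electrons are farther from the nucleus).
These span different periods and groups, so the two trends combine.
P > Ga: both effects reinforce here, so P is clearly the higher of the two.
Ne > P: both effects reinforce here, so Ne is clearly the higher of the two.
For reference (kJ/mol): Ne 2081, P 1012, Ga 579.
The greatest first ionization energy among these belongs to Ne.

Ne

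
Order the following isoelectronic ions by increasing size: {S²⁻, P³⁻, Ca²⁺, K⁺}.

Ca²⁺, K⁺, S²⁻, P³⁻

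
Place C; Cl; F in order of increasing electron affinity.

C is in period 2, group 14; F is in period 2, group 17; Cl is in period 3, group 17.
Electron affinity generally becomes more exothermic across a period toward the halogens and less exothermic down a group.
Here both period and group differ, so the two effects have to be weighed against each other.
F > C: both are in period 2; the period trend gives F the larger value.
Cl > F: this pair runs against the simple trend — see the exception note.
Note the exception: Cl has a higher electron affinity than F, contrary to the simple trend — F's small 2p subshell makes the incoming electron feel strong e⁻–e⁻ repulsion, so Cl actually releases more energy on gaining an electron.
Tabulated electron affinity (kJ/mol): C 122, F 328, Cl 349.
So from lowest to highest: C < F < Cl.

C, F, Cl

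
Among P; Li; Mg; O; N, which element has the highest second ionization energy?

Li

After 1 electron has been removed, what remains? P⁺ still has 4 valence electrons; Li⁺ is the bare [He] core; Mg⁺ still has 1 valence electron; O⁺ still has 5 valence electrons; N⁺ still has 4 valence electrons.
Core electrons are held far more tightly than valence electrons, so Li tops the IE_2 order.
Valence configurations: P⁺ [Ne]3s²3p², Mg⁺ [Ne]3s¹, O⁺ [He]2s²2p³, N⁺ [He]2s²2p².
Approximate IE_2 values (kJ/mol): P 1907, Li 7298, Mg 1451, O 3388, N 2856.
Hence IE_2: Mg < P < N < O < Li.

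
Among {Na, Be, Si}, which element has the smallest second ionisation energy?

The second ionization energy removes an electron from the +1 ion. For each element: Na⁺ is the bare [Ne] core; Be⁺ still has 1 valence electron; Si⁺ still has 3 valence electrons.
Core electrons are held far more tightly than valence electrons, so Na tops the IE_2 order.
Valence configurations: Be⁺ [He]2s¹, Si⁺ [Ne]3s²3p¹.
Tabulated IE_2 (kJ/mol): Na 4562, Be 1757, Si 1577.
Putting it together, IE_2: Si < Be < Na.

Si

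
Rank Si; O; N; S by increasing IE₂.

Si < S < N < O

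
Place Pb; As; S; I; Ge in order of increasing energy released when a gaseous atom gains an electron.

Pb < As < Ge < S < I

S is in period 3, group 16; Ge is in period 4, group 14; As is in period 4, group 15; I is in period 5, group 17; Pb is in period 6, group 14.
Electron affinity generally becomes more exothermic across a period toward the halogens and less exothermic down a group.
These span different periods and groups, so the two trends combine.
As > Pb: relative to Pb, both the across-period and down-group shifts push As's electron affinity up.
Ge > As: this pair runs against the simple trend — see the exception note.
S > Ge: relative to Ge, both the across-period and down-group shifts push S's electron affinity up.
I > S: period and group pull opposite ways; the across-period shift dominates (295 vs 200 kJ/mol).
Note the exception: Ge has a higher electron affinity than As, contrary to the simple trend — adding an electron to As's half-filled 4p³ is unfavourable, so Ge (4p²) has the more exothermic EA.
Approximate values (kJ/mol): S 200, Ge 119, As 78, I 295, Pb 35.
So from lowest to highest: Pb < As < Ge < S < I.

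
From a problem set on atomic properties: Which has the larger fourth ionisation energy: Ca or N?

IE_4 is the cost of taking one more electron from the +3 cation: Ca³⁺ is already 1 electron into the core; N³⁺ still has 2 valence electrons.
Usually core removal costs more than valence removal, but here the competition is close: a tightly held n=2 valence electron can cost more to remove than an n=3 core electron, so the actual values have to decide it.
Approximate IE_4 values (kJ/mol): Ca 6491, N 7475.
Hence IE_4: Ca < N.

N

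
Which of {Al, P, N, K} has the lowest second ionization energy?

IE_2 is the cost of taking one more electron from the +1 cation: Al⁺ still has 2 valence electrons; P⁺ still has 4 valence electrons; N⁺ still has 4 valence electrons; K⁺ is the bare [Ar] core.
Pulling an electron out of a noble-gas core costs far more than removing a remaining valence electron, so K sits at the high end of IE_2.
Valence configurations: Al⁺ [Ne]3s², P⁺ [Ne]3s²3p², N⁺ [He]2s²2p².
Approximate IE_2 values (kJ/mol): Al 1817, P 1907, N 2856, K 3052.
So the second ionization energies run Al < P < N < K.

Al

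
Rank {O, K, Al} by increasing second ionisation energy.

Al < K < O

The second ionization energy removes an electron from the +1 ion. For each element: O⁺ still has 5 valence electrons; K⁺ is the bare [Ar] core; Al⁺ still has 2 valence electrons.
Usually core removal costs more than valence removal, but here the competition is close: a tightly held n=2 valence electron can cost more to remove than an n=3 core electron, so the actual values have to decide it.
Valence configurations: O⁺ [He]2s²2p³, Al⁺ [Ne]3s².
The numbers (kJ/mol): O 3388, K 3052, Al 1817.
Putting it together, IE_2: Al < K < O.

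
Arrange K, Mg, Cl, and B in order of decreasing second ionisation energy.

K, B, Cl, Mg

Consider each +1 ion: K⁺ is the bare [Ar] core; Mg⁺ still has 1 valence electron; Cl⁺ still has 6 valence electrons; B⁺ still has 2 valence electrons.
Breaking into a closed-shell core is much more expensive than removing a leftover valence electron — K has the largest IE_2 here.
Valence configurations: Mg⁺ [Ne]3s¹, Cl⁺ [Ne]3s²3p⁴, B⁺ [He]2s².
Approximate IE_2 values (kJ/mol): K 3052, Mg 1451, Cl 2298, B 2427.
Hence IE_2: Mg < Cl < B < K.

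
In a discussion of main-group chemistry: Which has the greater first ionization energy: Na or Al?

Al

Na is in period 3, group 1; Al is in period 3, group 13.
Removing the outermost electron gets harder across a period and easier down a group.
All lie in period 3, so first ionization energy increases left to right.
So Al has the greater first ionization energy (Al > Na).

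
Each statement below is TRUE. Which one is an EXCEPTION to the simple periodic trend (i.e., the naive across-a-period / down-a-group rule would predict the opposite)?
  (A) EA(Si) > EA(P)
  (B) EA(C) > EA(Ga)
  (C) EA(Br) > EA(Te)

(A)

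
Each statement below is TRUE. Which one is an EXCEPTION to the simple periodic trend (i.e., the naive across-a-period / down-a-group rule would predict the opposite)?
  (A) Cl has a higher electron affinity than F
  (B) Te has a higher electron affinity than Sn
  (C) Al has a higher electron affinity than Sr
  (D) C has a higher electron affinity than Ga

(A)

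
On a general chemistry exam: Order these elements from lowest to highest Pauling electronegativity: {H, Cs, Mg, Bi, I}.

Cs, Mg, Bi, H, I

Atoms toward the upper right of the periodic table pull bonding electrons most strongly.
Here both period and group differ, so the two effects have to be weighed against each other.
Mg > Cs: relative to Cs, both the across-period and down-group shifts push Mg's electronegativity up.
Bi > Mg: the two effects oppose for this pair; the across-period effect wins (2.02 vs 1.31).
H > Bi: period and group pull opposite ways; the down-group shift dominates (2.20 vs 2.02).
I > H: period and group pull opposite ways; the across-period shift dominates (2.66 vs 2.20).
Approximate values (Pauling): H 2.20, Mg 1.31, I 2.66, Cs 0.79, Bi 2.02.
So from lowest to highest: Cs < Mg < Bi < H < I.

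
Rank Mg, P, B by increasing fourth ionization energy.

The fourth ionization energy removes an electron from the +3 ion. For each element: Mg³⁺ is already 1 electron into the core; P³⁺ still has 2 valence electrons; B³⁺ is the bare [He] core.
Core electrons are held far more tightly than valence electrons, so Mg and B top the IE_4 order.
The numbers (kJ/mol): Mg 10543, P 4964, B 25026.
Putting it together, IE_4: P < Mg < B.

P, Mg, B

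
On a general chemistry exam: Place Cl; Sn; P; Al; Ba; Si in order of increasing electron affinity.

Ba < Al < P < Sn < Si < Cl

EA tends to increase across a period and decrease down a group, though the pattern is less regular than for IE or radius.
Neither a single period nor a single group — weigh both effects.
Al > Ba: relative to Ba, both the across-period and down-group shifts push Al's electron affinity up.
P > Al: P lies to the right of Al in period 3, so the across-period effect alone puts P higher.
Sn > P: this pair runs against the simple trend — see the exception note.
Si > Sn: Si sits above Sn in group 14, so the down-group effect alone puts Si higher.
Cl > Si: Cl lies to the right of Si in period 3, so the across-period effect alone puts Cl higher.
Note the exception: Sn has a higher electron affinity than P, contrary to the simple trend — adding an electron to P's half-filled np³ subshell costs electron-pairing energy.
Note the exception: Si has a higher electron affinity than P, contrary to the simple trend — adding an electron to P's half-filled 3p³ is unfavourable, so Si (3p²) has the more exothermic EA.
For reference (kJ/mol): Al 42, Si 134, P 72, Cl 349, Sn 107, Ba 14.
So from lowest to highest: Ba < Al < P < Sn < Si < Cl.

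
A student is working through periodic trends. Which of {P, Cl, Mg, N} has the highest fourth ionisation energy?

Mg

After 3 electrons have been removed, what remains? P³⁺ still has 2 valence electrons; Cl³⁺ still has 4 valence electrons; Mg³⁺ is already 1 electron into the core; N³⁺ still has 2 valence electrons.
Breaking into a closed-shell core is much more expensive than removing a leftover valence electron — Mg has the largest IE_4 here.
Valence configurations: P³⁺ [Ne]3s², Cl³⁺ [Ne]3s²3p², N³⁺ [He]2s².
The numbers (kJ/mol): P 4964, Cl 5159, Mg 10543, N 7475.
Overall IE_4 order: P < Cl < N < Mg.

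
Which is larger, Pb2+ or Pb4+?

Both ions have Z = 82 protons, but Pb4+ has lost more electrons, so its remaining electrons feel a larger effective nuclear charge per electron and are pulled in more tightly.
Higher positive charge → smaller ion, so Pb2+ > Pb4+.

Pb2+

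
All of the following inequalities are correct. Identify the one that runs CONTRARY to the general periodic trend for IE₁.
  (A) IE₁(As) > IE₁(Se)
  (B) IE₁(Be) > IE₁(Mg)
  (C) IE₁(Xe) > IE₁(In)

The general trend: IE₁ increases across a period and decreases down a group.
(A) As (period 4, group 15) vs Se (period 4, group 16): the stated order contradicts the simple trend.
(B) Be (period 2, group 2) vs Mg (period 3, group 2): the stated order agrees with the simple trend.
(C) Xe (period 5, group 18) vs In (period 5, group 13): the stated order agrees with the simple trend.
The exception is (A): Se (4p⁴) ionizes more easily than half-filled As (4p³).

(A)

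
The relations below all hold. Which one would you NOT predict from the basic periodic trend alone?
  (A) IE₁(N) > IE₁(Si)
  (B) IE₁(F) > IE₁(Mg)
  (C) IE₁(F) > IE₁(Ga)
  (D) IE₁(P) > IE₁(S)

(D)

The general trend: first ionisation energy increases across a period and decreases down a group.
(A) N (period 2, group 15) vs Si (period 3, group 14): the stated order agrees with the simple trend.
(B) F (period 2, group 17) vs Mg (period 3, group 2): the stated order agrees with the simple trend.
(C) F (period 2, group 17) vs Ga (period 4, group 13): the stated order agrees with the simple trend.
(D) P (period 3, group 15) vs S (period 3, group 16): the stated order contradicts the simple trend.
The exception is (D): S (3p⁴) ionizes more easily than half-filled P (3p³) because the paired 3p electron in S is pushed out by e⁻–e⁻ repulsion.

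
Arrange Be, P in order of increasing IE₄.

P, Be

Consider each +3 ion: Be³⁺ is already 1 electron into the core; P³⁺ still has 2 valence electrons.
Core electrons are held far more tightly than valence electrons, so Be tops the IE_4 order.
Tabulated IE_4 (kJ/mol): Be 21007, P 4964.
Hence IE_4: P < Be.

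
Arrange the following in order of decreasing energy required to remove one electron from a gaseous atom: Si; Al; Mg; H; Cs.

H is in period 1, group 1; Mg is in period 3, group 2; Al is in period 3, group 13; Si is in period 3, group 14; Cs is in period 6, group 1.
IE₁ increases left→right with effective nuclear charge and decreases top→bottom as the valence shell moves farther out.
Here both period and group differ, so the two effects have to be weighed against each other.
Al > Cs: both effects reinforce here, so Al is clearly the higher of the two.
Mg > Al: this pair runs against the simple trend — see the exception note.
Si > Mg: both are in period 3; the period trend gives Si the larger value.
H > Si: the two effects oppose for this pair; the down-group effect wins (1312 vs 786 kJ/mol).
Note the exception: Mg has a higher first ionization energy than Al, contrary to the simple trend — Al's single 3p electron is easier to remove than one from Mg's filled 3s².
For reference (kJ/mol): H 1312, Mg 738, Al 578, Si 786, Cs 376.
So from highest to lowest: H > Si > Mg > Al > Cs.

H, Si, Mg, Al, Cs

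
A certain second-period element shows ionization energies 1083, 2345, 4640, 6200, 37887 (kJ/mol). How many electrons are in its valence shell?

Look for the largest jump between consecutive ionization energies: IE5/IE4 ≈ 6.1, far larger than any earlier ratio.
That jump marks the point where a core electron is being removed. So the atom has 4 valence electrons.

4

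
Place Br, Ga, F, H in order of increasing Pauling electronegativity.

Ga, H, Br, F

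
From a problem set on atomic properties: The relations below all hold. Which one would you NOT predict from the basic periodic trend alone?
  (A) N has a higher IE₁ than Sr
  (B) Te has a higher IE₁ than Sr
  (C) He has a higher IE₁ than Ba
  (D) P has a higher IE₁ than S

The general trend: IE₁ increases across a period and decreases down a group.
(A) N (period 2, group 15) vs Sr (period 5, group 2): the stated order agrees with the simple trend.
(B) Te (period 5, group 16) vs Sr (period 5, group 2): the stated order agrees with the simple trend.
(C) He (period 1, group 18) vs Ba (period 6, group 2): the stated order agrees with the simple trend.
(D) P (period 3, group 15) vs S (period 3, group 16): the stated order contradicts the simple trend.
The exception is (D): S (3p⁴) ionizes more easily than half-filled P (3p³) because the paired 3p electron in S is pushed out by e⁻–e⁻ repulsion.

(D)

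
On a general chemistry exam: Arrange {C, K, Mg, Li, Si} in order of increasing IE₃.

The third ionization energy removes an electron from the +2 ion. For each element: C²⁺ still has 2 valence electrons; K²⁺ is already 1 electron into the core; Mg²⁺ is the bare [Ne] core; Li²⁺ is already 1 electron into the core; Si²⁺ still has 2 valence electrons.
Usually core removal costs more than valence removal, but here the competition is close: a tightly held n=2 valence electron can cost more to remove than an n=3 core electron, so the actual values have to decide it.
Valence configurations: C²⁺ [He]2s², Si²⁺ [Ne]3s².
Tabulated IE_3 (kJ/mol): C 4620, K 4420, Mg 7733, Li 11815, Si 3232.
Hence IE_3: Si < K < C < Mg < Li.

Si, K, C, Mg, Li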